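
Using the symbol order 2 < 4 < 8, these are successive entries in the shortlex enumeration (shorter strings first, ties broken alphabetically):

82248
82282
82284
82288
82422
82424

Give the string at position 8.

Advancing 2 positions from 82424 through 82424 → 82428 reaches term 8.

82442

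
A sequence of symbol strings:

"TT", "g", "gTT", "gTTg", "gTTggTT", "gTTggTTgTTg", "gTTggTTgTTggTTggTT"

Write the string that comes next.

gTTggTTgTTggTTggTTgTTggTTgTTg

Each term (from the third on) is the previous term followed by the one before it: term 3 = g·TT = gTT.
The next term joins gTTggTTgTTggTTggTT and gTTggTTgTTg.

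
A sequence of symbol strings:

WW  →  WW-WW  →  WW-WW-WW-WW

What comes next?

Every step duplicates the string with '-' between the halves.
Doubling WW-WW-WW-WW with '-' between the halves:

WW-WW-WW-WW-WW-WW-WW-WW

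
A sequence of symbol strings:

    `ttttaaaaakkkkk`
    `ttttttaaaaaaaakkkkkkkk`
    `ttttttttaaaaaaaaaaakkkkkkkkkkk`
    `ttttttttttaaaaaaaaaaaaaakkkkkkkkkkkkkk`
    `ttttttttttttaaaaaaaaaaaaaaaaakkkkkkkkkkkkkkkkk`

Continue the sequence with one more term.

ttttttttttttttaaaaaaaaaaaaaaaaaaaakkkkkkkkkkkkkkkkkkkk

Each string has the form t^{2n} a^{3n-1} k^{3n-1}, where the shown terms are n = 2, 3, 4, 5, 6.
For the next term, n = 7, so the run lengths are 14, 20, 20.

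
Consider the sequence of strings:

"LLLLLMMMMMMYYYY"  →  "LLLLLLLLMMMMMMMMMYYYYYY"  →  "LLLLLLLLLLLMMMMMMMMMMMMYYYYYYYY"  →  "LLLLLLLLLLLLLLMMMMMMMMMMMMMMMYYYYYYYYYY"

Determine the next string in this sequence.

LLLLLLLLLLLLLLLLLMMMMMMMMMMMMMMMMMMYYYYYYYYYYYY

Term n consists of 3n-1 L's, followed by 3n M's, followed by 2n Y's, where the shown terms are n = 2, 3, 4, 5.
For the next term, n = 6, so the run lengths are 17, 18, 12.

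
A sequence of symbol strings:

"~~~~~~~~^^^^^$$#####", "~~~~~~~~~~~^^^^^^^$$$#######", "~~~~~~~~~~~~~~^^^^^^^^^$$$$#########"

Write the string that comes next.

~~~~~~~~~~~~~~~~~^^^^^^^^^^^$$$$$###########

Each string has the form ~^{3n+2} ^^{2n+1} $^{n} #^{2n+1}, where the shown terms are n = 2, 3, 4.
For the next term, n = 5, so the run lengths are 17, 11, 5, 11.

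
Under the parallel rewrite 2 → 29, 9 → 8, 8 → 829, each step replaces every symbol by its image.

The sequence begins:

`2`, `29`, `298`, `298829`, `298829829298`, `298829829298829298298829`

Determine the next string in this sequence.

Replace each of the 24 characters of 298829829298829298298829 in place — 29 8 829 829 29 8 829 29 8 29 8 829 829 29 8 29 8 829 29 8 829 829 29 8 — and concatenate.

298829829298829298298829829298298829298829829298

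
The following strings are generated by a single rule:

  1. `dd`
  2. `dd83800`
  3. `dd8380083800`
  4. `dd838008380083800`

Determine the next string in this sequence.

Every step adds 83800 to the end: s(k+1) = s(k)·83800.
Applying this once more to dd838008380083800:

dd83800838008380083800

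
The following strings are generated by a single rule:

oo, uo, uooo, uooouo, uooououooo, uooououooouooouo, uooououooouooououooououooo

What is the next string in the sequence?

From term 3 onward, concatenate the last term with the second-to-last: uo·oo = uooo, uooo·uo = uooouo, …
So term 8 is uooououooouooououooououooo·uooououooouooouo.

uooououooouooououooououooouooououooouooouo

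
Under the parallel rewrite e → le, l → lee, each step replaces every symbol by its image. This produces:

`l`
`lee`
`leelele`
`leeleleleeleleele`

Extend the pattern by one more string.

leeleleleeleleeleleeleleleeleleeleleleele

φ(leeleleleeleleele) expands symbol-by-symbol to lee le le lee le lee le lee le le lee le lee le le lee le; joining the 17 pieces gives the next term.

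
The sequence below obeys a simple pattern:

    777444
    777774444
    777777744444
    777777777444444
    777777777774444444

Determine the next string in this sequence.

777777777777744444444

Term n consists of 2n-1 7's, followed by n+1 4's, where the shown terms are n = 2, 3, 4, 5, 6.
For the next term, n = 7, so the run lengths are 13, 8.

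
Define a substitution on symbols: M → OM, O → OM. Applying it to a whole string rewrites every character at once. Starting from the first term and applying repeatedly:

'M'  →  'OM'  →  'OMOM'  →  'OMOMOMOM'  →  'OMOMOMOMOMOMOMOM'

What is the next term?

OMOMOMOMOMOMOMOMOMOMOMOMOMOMOMOM

φ(OMOMOMOMOMOMOMOM) expands symbol-by-symbol to OM OM OM OM OM OM OM OM OM OM OM OM OM OM OM OM; joining the 16 pieces gives the next term.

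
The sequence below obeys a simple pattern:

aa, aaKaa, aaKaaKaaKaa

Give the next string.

aaKaaKaaKaaKaaKaaKaaKaa

Every step duplicates the string with 'K' between the halves.
One more doubling of aaKaaKaaKaa gives the answer.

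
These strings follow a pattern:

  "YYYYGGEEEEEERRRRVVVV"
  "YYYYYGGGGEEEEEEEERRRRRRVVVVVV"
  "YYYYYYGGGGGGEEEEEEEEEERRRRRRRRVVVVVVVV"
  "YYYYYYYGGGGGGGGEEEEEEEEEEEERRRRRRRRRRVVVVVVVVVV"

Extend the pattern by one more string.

YYYYYYYYGGGGGGGGGGEEEEEEEEEEEEEERRRRRRRRRRRRVVVVVVVVVVVV

Reading off run lengths: Y runs 4, 5, 6, 7; G runs 2, 4, 6, 8; E runs 6, 8, 10, 12; R runs 4, 6, 8, 10; V runs 4, 6, 8, 10 — each is linear in n, where the shown terms are n = 2, 3, 4, 5.
At n = 6 the blocks have lengths 8, 10, 14, 12, 12.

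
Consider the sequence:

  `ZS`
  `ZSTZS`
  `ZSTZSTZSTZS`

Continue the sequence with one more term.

Each string is two copies of the previous one joined by 'T'.
One more doubling of ZSTZSTZSTZS gives the answer.

ZSTZSTZSTZSTZSTZSTZSTZS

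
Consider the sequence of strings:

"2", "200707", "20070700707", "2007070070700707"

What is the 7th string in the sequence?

2007070070700707007070070700707

The strings grow by a fixed suffix 00707 each time.
From 2007070070700707, 3 further steps: 2007070070700707 → 200707007070070700707 → 20070700707007070070700707 → (answer).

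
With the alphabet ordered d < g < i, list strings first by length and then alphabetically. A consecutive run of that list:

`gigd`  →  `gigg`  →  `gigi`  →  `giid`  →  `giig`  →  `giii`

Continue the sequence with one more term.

iddd

The successor of giii increments the rightmost position that isn't already i and resets every position after it to d.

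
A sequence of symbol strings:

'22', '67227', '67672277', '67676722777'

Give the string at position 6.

Each term wraps the previous one in 67 on the left and 7 on the right.
From 67676722777, 2 further steps: 67676722777 → 67676767227777 → (answer).

67676767672277777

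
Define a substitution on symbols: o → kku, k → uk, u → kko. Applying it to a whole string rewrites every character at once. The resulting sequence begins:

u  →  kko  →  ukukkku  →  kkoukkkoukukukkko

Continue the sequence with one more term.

ukukkkukkoukukukkkukkoukkkoukkkoukukukkku

φ(kkoukkkoukukukkko) expands symbol-by-symbol to uk uk kku kko uk uk uk kku kko uk kko uk kko uk uk uk kku; joining the 17 pieces gives the next term.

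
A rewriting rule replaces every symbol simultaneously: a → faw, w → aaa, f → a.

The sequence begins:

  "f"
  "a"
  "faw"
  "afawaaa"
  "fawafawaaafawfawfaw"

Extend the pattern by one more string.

Rewriting the 19 symbols of fawafawaaafawfawfaw one by one yields a faw aaa faw a faw aaa faw faw faw a faw aaa a faw aaa a faw aaa; concatenated:

afawaaafawafawaaafawfawfawafawaaaafawaaaafawaaa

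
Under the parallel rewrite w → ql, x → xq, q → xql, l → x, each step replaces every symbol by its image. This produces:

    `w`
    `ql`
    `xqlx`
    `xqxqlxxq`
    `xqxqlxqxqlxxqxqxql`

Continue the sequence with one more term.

xqxqlxqxqlxxqxqlxqxqlxxqxqxqlxqxqlxqxqlx

Applying the rule to each of the 18 symbols of xqxqlxqxqlxxqxqxql gives the pieces xq xql xq xql x xq xql xq xql x xq xq xql xq xql xq xql x, which concatenate to the answer.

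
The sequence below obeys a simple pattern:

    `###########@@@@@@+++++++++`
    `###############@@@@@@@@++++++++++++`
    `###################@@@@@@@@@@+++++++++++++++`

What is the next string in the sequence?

#######################@@@@@@@@@@@@++++++++++++++++++

Each string has the form #^{4n-1} @^{2n} +^{3n}, where the shown terms are n = 3, 4, 5.
At n = 6 the blocks have lengths 23, 12, 18.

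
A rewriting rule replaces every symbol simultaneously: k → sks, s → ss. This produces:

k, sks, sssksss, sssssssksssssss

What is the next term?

Rewriting the 15 symbols of sssssssksssssss one by one yields ss ss ss ss ss ss ss sks ss ss ss ss ss ss ss; concatenated:

sssssssssssssssksssssssssssssss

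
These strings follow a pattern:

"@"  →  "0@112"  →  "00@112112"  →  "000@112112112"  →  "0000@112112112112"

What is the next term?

Each term wraps the previous one in 0 on the left and 112 on the right.
So the next term is 0·0000@112112112112·112.

00000@112112112112112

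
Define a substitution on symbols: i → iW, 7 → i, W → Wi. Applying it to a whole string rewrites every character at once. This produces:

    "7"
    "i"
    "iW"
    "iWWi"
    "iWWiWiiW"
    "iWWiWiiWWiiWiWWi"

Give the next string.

Replace each of the 16 characters of iWWiWiiWWiiWiWWi in place — iW Wi Wi iW Wi iW iW Wi Wi iW iW Wi iW Wi Wi iW — and concatenate.

iWWiWiiWWiiWiWWiWiiWiWWiiWWiWiiW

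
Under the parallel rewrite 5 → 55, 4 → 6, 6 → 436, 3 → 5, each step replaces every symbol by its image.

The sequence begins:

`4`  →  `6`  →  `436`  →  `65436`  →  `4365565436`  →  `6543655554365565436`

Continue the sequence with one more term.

4365565436555555556543655554365565436

Replace each of the 19 characters of 6543655554365565436 in place — 436 55 6 5 436 55 55 55 55 6 5 436 55 55 436 55 6 5 436 — and concatenate.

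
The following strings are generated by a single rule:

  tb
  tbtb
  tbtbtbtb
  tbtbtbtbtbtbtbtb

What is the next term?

s(k+1) = s(k)·s(k) — each term doubles the last.
Doubling tbtbtbtbtbtbtbtb:

tbtbtbtbtbtbtbtbtbtbtbtbtbtbtbtb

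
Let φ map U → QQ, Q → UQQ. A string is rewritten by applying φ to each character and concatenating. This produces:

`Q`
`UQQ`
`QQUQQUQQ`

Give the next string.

Apply φ to QQUQQUQQ symbol by symbol: Q→UQQ, Q→UQQ, U→QQ, Q→UQQ, Q→UQQ, U→QQ, Q→UQQ, Q→UQQ; joined: UQQ UQQ QQ UQQ UQQ QQ UQQ UQQ.

UQQUQQQQUQQUQQQQUQQUQQ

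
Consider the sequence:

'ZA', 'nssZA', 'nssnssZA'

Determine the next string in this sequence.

nssnssnssZA

Each term is the previous one with nss prepended.
So the next term is nss·nssnssZA.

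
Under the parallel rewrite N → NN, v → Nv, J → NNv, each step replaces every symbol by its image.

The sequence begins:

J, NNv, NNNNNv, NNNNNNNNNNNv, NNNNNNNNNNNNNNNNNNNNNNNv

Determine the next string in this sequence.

Replace each of the 24 characters of NNNNNNNNNNNNNNNNNNNNNNNv in place — NN NN NN NN NN NN NN NN NN NN NN NN NN NN NN NN NN NN NN NN NN NN NN Nv — and concatenate.

NNNNNNNNNNNNNNNNNNNNNNNNNNNNNNNNNNNNNNNNNNNNNNNv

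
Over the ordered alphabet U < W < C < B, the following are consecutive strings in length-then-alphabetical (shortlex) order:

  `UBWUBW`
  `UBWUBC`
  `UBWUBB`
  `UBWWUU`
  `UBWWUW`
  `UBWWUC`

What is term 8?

UBWWWU

Continuing the enumeration 2 steps past UBWWUC: UBWWUC → UBWWUB → (answer).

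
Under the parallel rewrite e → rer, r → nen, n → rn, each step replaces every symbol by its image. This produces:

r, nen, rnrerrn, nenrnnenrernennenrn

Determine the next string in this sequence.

Rewriting the 19 symbols of nenrnnenrernennenrn one by one yields rn rer rn nen rn rn rer rn nen rer nen rn rer rn rn rer rn nen rn; concatenated:

rnrerrnnenrnrnrerrnnenrernenrnrerrnrnrerrnnenrn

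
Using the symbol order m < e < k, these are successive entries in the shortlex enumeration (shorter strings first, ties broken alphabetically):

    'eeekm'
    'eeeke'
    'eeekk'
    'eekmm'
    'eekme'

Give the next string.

eekmk

Treat eekme as a base-3 numeral over the given alphabet and add one, carrying through any trailing k's.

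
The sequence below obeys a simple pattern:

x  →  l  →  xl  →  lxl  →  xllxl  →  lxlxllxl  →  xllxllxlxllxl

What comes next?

From term 3 onward, concatenate the second-to-last term with the last: x·l = xl, l·xl = lxl, …
Continuing: lxlxllxl · xllxllxlxllxl gives term 8.

lxlxllxlxllxllxlxllxl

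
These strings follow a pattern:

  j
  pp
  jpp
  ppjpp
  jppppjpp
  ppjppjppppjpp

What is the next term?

This is a Fibonacci-style word recurrence s(k) = s(k−2)·s(k−1): e.g. j·pp = jpp.
The next term joins jppppjpp and ppjppjppppjpp.

jppppjppppjppjppppjpp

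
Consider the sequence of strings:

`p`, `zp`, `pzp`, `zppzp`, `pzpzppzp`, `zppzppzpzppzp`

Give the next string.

This is a Fibonacci-style word recurrence s(k) = s(k−2)·s(k−1): e.g. p·zp = pzp.
The next term joins pzpzppzp and zppzppzpzppzp.

pzpzppzpzppzppzpzppzp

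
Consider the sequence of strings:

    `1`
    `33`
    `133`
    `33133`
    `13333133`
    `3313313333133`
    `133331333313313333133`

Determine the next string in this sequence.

3313313333133133331333313313333133

Each term (from the third on) is the two preceding terms concatenated in order: term 3 = 1·33 = 133.
So term 8 is 3313313333133·133331333313313333133.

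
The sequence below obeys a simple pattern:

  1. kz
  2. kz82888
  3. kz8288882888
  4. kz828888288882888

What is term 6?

kz8288882888828888288882888

Each term is the previous one with 82888 appended.
From kz828888288882888, 2 further steps: kz828888288882888 → kz82888828888288882888 → (answer).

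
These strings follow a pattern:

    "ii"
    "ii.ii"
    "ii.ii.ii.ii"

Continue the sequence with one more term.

Every step duplicates the string with '.' between the halves.
Doubling ii.ii.ii.ii with '.' between the halves:

ii.ii.ii.ii.ii.ii.ii.ii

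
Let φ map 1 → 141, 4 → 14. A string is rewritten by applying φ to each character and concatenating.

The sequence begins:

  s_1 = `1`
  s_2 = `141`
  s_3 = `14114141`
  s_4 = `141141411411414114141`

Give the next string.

1411414114114141141411411414114114141141411411414114141

Replace each of the 21 characters of 141141411411414114141 in place — 141 14 141 141 14 141 14 141 141 14 141 141 14 141 14 141 141 14 141 14 141 — and concatenate.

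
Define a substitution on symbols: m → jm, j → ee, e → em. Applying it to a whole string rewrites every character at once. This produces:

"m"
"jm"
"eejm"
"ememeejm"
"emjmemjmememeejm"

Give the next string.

Replace each of the 16 characters of emjmemjmememeejm in place — em jm ee jm em jm ee jm em jm em jm em em ee jm — and concatenate.

emjmeejmemjmeejmemjmemjmememeejm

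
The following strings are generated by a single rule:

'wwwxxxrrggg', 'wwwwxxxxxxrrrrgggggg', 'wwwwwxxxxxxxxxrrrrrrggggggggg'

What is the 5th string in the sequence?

wwwwwwwxxxxxxxxxxxxxxxrrrrrrrrrrggggggggggggggg

The n-th term is n+2 w's then 3n x's then 2n r's then 3n g's (n = 1, 2, …).
Setting n = 5 gives 7, 15, 10, 15 characters in each block.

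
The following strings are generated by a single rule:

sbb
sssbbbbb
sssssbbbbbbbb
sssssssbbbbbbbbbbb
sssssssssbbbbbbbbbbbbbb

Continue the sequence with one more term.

sssssssssssbbbbbbbbbbbbbbbbb

Each string has the form s^{2n-1} b^{3n-1} (n = 1, 2, …).
At n = 6 the blocks have lengths 11, 17.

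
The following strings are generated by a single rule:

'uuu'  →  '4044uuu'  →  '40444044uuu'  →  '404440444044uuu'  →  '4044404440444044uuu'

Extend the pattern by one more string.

40444044404440444044uuu

Each term is the previous one with 4044 prepended.
So the next term is 4044·4044404440444044uuu.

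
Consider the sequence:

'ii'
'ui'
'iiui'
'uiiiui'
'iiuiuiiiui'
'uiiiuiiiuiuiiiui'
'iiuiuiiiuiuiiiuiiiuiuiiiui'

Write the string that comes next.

From term 3 onward, concatenate the second-to-last term with the last: ii·ui = iiui, ui·iiui = uiiiui, …
The next term joins uiiiuiiiuiuiiiui and iiuiuiiiuiuiiiuiiiuiuiiiui.

uiiiuiiiuiuiiiuiiiuiuiiiuiuiiiuiiiuiuiiiui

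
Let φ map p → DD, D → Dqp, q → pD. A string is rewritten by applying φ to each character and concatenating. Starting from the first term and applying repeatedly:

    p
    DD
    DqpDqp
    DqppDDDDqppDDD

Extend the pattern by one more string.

DqppDDDDDDqpDqpDqpDqppDDDDDDqpDqpDqp

Replace each of the 14 characters of DqppDDDDqppDDD in place — Dqp pD DD DD Dqp Dqp Dqp Dqp pD DD DD Dqp Dqp Dqp — and concatenate.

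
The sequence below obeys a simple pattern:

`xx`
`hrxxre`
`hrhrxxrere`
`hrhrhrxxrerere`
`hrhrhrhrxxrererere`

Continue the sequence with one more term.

hrhrhrhrhrxxrerererere

s(k+1) = hr·s(k)·re, so each term gains hr as a prefix and re as a suffix.
So the next term is hr·hrhrhrhrxxrererere·re.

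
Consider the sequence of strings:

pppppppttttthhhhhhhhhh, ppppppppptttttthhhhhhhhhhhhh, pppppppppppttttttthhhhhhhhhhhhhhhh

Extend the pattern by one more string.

ppppppppppppptttttttthhhhhhhhhhhhhhhhhhh

Term n consists of 2n+1 p's, followed by n+2 t's, followed by 3n+1 h's, where the shown terms are n = 3, 4, 5.
Setting n = 6 gives 13, 8, 19 characters in each block.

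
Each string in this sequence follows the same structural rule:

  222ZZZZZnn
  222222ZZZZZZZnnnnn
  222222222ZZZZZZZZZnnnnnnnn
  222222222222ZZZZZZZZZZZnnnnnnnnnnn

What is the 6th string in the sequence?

222222222222222222ZZZZZZZZZZZZZZZnnnnnnnnnnnnnnnnn

Term n consists of 3n 2's, followed by 2n+3 Z's, followed by 3n-1 n's (n = 1, 2, …).
For term 6, n = 6, so the run lengths are 18, 15, 17.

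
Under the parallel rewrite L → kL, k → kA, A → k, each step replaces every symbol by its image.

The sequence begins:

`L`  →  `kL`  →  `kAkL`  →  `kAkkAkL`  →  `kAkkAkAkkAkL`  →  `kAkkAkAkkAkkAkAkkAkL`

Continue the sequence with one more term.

φ(kAkkAkAkkAkkAkAkkAkL) expands symbol-by-symbol to kA k kA kA k kA k kA kA k kA kA k kA k kA kA k kA kL; joining the 20 pieces gives the next term.

kAkkAkAkkAkkAkAkkAkAkkAkkAkAkkAkL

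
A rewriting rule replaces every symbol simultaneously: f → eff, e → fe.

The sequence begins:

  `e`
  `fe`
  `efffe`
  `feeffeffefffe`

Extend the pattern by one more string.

Rewriting the 13 symbols of feeffeffefffe one by one yields eff fe fe eff eff fe eff eff fe eff eff eff fe; concatenated:

efffefeeffefffeeffefffeeffeffefffe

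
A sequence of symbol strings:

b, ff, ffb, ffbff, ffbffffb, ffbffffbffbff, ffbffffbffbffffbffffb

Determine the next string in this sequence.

This is a Fibonacci-style word recurrence s(k) = s(k−1)·s(k−2): e.g. ff·b = ffb.
The next term joins ffbffffbffbffffbffffb and ffbffffbffbff.

ffbffffbffbffffbffffbffbffffbffbff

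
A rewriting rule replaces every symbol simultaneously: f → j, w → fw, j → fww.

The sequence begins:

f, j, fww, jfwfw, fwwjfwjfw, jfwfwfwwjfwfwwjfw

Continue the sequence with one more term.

Replace each of the 17 characters of jfwfwfwwjfwfwwjfw in place — fww j fw j fw j fw fw fww j fw j fw fw fww j fw — and concatenate.

fwwjfwjfwjfwfwfwwjfwjfwfwfwwjfw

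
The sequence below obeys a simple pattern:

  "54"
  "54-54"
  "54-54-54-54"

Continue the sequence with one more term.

54-54-54-54-54-54-54-54

Every step duplicates the string with '-' between the halves.
So the next term is two copies of 54-54-54-54 with '-' between the halves.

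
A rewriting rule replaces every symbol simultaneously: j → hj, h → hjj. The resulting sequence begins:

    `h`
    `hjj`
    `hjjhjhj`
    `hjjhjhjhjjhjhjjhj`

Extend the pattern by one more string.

φ(hjjhjhjhjjhjhjjhj) expands symbol-by-symbol to hjj hj hj hjj hj hjj hj hjj hj hj hjj hj hjj hj hj hjj hj; joining the 17 pieces gives the next term.

hjjhjhjhjjhjhjjhjhjjhjhjhjjhjhjjhjhjhjjhj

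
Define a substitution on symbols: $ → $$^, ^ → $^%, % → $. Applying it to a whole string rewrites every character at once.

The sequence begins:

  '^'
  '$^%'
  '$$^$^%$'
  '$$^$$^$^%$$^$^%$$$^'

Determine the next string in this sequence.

Rewriting the 19 symbols of $$^$$^$^%$$^$^%$$$^ one by one yields $$^ $$^ $^% $$^ $$^ $^% $$^ $^% $ $$^ $$^ $^% $$^ $^% $ $$^ $$^ $$^ $^%; concatenated:

$$^$$^$^%$$^$$^$^%$$^$^%$$$^$$^$^%$$^$^%$$$^$$^$$^$^%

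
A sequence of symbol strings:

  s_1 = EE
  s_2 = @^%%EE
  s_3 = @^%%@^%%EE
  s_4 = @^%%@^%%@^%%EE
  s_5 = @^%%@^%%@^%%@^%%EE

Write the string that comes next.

Every step adds @^%% at the front: s(k+1) = @^%%·s(k).
So the next term is @^%%·@^%%@^%%@^%%@^%%EE.

@^%%@^%%@^%%@^%%@^%%EE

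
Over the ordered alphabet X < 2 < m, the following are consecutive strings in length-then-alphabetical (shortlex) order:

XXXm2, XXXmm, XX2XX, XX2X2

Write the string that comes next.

XX2Xm

The successor of XX2X2 increments the rightmost position that isn't already m and resets every position after it to X.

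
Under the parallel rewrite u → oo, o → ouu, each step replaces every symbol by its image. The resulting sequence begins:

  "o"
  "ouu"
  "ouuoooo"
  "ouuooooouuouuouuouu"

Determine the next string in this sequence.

ouuooooouuouuouuouuouuooooouuooooouuooooouuoooo

φ(ouuooooouuouuouuouu) expands symbol-by-symbol to ouu oo oo ouu ouu ouu ouu ouu oo oo ouu oo oo ouu oo oo ouu oo oo; joining the 19 pieces gives the next term.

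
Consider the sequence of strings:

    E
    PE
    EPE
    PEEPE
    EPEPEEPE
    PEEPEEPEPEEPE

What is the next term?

From term 3 onward, concatenate the second-to-last term with the last: E·PE = EPE, PE·EPE = PEEPE, …
The next term joins EPEPEEPE and PEEPEEPEPEEPE.

EPEPEEPEPEEPEEPEPEEPE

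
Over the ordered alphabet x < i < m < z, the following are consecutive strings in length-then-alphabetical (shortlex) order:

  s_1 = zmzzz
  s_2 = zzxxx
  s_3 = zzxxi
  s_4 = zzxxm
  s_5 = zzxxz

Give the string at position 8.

zzxim

Continuing the enumeration 3 steps past zzxxz: zzxxz → zzxix → zzxii → (answer).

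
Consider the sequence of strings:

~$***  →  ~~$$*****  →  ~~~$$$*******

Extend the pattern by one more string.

The n-th term is n ~'s then n $'s then 2n+1 *'s (n = 1, 2, …).
Setting n = 4 gives 4, 4, 9 characters in each block.

~~~~$$$$*********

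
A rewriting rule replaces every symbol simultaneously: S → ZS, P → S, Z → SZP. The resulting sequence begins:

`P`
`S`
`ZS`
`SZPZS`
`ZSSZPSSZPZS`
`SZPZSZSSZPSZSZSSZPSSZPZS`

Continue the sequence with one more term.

ZSSZPSSZPZSSZPZSZSSZPSZSSZPZSSZPZSZSSZPSZSZSSZPSSZPZS

Applying the rule to each of the 24 symbols of SZPZSZSSZPSZSZSSZPSSZPZS gives the pieces ZS SZP S SZP ZS SZP ZS ZS SZP S ZS SZP ZS SZP ZS ZS SZP S ZS ZS SZP S SZP ZS, which concatenate to the answer.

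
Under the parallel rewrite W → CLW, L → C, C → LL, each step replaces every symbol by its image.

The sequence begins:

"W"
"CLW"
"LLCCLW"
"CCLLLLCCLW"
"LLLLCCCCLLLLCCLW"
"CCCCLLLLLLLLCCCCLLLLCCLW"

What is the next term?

LLLLLLLLCCCCCCCCLLLLLLLLCCCCLLLLCCLW

Replace each of the 24 characters of CCCCLLLLLLLLCCCCLLLLCCLW in place — LL LL LL LL C C C C C C C C LL LL LL LL C C C C LL LL C CLW — and concatenate.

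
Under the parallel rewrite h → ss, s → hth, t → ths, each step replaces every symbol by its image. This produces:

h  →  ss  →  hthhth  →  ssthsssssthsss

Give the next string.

Applying the rule to each of the 14 symbols of ssthsssssthsss gives the pieces hth hth ths ss hth hth hth hth hth ths ss hth hth hth, which concatenate to the answer.

hthhththssshthhthhthhthhththssshthhthhth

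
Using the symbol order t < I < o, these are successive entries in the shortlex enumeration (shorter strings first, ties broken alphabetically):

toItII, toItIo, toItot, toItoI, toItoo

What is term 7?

Advancing 2 positions from toItoo through toItoo → toIItt reaches term 7.

toIItI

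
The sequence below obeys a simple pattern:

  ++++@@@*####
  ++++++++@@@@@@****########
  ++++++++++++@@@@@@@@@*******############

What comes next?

The n-th term is 4n +'s then 3n @'s then 3n-2 *'s then 4n #'s (n = 1, 2, …).
For the next term, n = 4, so the run lengths are 16, 12, 10, 16.

++++++++++++++++@@@@@@@@@@@@**********################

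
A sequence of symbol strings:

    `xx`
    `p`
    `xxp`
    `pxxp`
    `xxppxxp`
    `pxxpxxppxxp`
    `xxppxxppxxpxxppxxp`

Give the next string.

pxxpxxppxxpxxppxxppxxpxxppxxp

From term 3 onward, concatenate the second-to-last term with the last: xx·p = xxp, p·xxp = pxxp, …
Continuing: pxxpxxppxxp · xxppxxppxxpxxppxxp gives term 8.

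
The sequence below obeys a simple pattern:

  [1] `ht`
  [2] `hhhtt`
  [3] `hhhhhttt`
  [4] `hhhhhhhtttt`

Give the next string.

hhhhhhhhhttttt

Each string has the form h^{2n-1} t^{n} (n = 1, 2, …).
For the next term, n = 5, so the run lengths are 9, 5.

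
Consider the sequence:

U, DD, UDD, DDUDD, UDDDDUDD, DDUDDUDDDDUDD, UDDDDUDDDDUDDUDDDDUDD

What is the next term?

Each term (from the third on) is the two preceding terms concatenated in order: term 3 = U·DD = UDD.
Continuing: DDUDDUDDDDUDD · UDDDDUDDDDUDDUDDDDUDD gives term 8.

DDUDDUDDDDUDDUDDDDUDDDDUDDUDDDDUDD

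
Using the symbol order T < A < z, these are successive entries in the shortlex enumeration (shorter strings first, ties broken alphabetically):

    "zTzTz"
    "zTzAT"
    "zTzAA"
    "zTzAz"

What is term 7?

Advancing 3 positions from zTzAz through zTzAz → zTzzT → zTzzA reaches term 7.

zTzzz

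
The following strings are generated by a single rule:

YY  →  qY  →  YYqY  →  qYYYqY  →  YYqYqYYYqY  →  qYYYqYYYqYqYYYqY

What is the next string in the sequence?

This is a Fibonacci-style word recurrence s(k) = s(k−2)·s(k−1): e.g. YY·qY = YYqY.
Continuing: YYqYqYYYqY · qYYYqYYYqYqYYYqY gives term 7.

YYqYqYYYqYqYYYqYYYqYqYYYqY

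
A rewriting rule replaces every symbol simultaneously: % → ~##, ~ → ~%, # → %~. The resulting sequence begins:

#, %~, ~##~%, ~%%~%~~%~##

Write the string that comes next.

Rewriting each symbol of ~%%~%~~%~##: ~→~%, %→~##, %→~##, ~→~%, %→~##, ~→~%, ~→~%, %→~##, ~→~%, #→%~, #→%~, which concatenates to ~% ~## ~## ~% ~## ~% ~% ~## ~% %~ %~.

~%~##~##~%~##~%~%~##~%%~%~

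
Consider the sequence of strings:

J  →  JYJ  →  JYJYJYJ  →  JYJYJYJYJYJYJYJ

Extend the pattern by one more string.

Each string is two copies of the previous one joined by 'Y'.
Doubling JYJYJYJYJYJYJYJ with 'Y' between the halves:

JYJYJYJYJYJYJYJYJYJYJYJYJYJYJYJ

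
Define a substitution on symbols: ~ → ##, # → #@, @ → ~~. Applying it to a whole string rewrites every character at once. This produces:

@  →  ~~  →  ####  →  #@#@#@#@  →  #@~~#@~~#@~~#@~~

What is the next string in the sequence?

φ(#@~~#@~~#@~~#@~~) expands symbol-by-symbol to #@ ~~ ## ## #@ ~~ ## ## #@ ~~ ## ## #@ ~~ ## ##; joining the 16 pieces gives the next term.

#@~~#####@~~#####@~~#####@~~####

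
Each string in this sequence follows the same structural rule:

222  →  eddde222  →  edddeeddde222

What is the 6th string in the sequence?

Every step adds eddde at the front: s(k+1) = eddde·s(k).
From edddeeddde222, 3 further steps: edddeeddde222 → edddeedddeeddde222 → edddeedddeedddeeddde222 → (answer).

edddeedddeedddeedddeeddde222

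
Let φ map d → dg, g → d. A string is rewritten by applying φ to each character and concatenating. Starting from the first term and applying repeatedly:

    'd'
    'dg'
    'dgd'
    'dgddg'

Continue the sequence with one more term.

dgddgdgd

Expanding dgddg: d→dg, g→d, d→dg, d→dg, g→d. Concatenated: dg d dg dg d.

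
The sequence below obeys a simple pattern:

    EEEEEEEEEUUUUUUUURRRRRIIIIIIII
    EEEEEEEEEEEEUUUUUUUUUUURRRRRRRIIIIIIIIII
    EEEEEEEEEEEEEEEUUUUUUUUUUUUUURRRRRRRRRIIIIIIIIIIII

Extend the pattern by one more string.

Term n consists of 3n E's, followed by 3n-1 U's, followed by 2n-1 R's, followed by 2n+2 I's, where the shown terms are n = 3, 4, 5.
At n = 6 the blocks have lengths 18, 17, 11, 14.

EEEEEEEEEEEEEEEEEEUUUUUUUUUUUUUUUUURRRRRRRRRRRIIIIIIIIIIIIII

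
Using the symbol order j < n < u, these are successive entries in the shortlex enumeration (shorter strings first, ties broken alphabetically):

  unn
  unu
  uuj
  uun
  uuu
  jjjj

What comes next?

jjjn

Find the rightmost character of jjjj below u, bump it to the next letter, and reset everything to its right to j.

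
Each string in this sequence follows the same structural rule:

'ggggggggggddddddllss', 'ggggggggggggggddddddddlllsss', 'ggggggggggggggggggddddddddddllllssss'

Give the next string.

Each string has the form g^{4n+2} d^{2n+2} l^{n} s^{n}, where the shown terms are n = 2, 3, 4.
At n = 5 the blocks have lengths 22, 12, 5, 5.

ggggggggggggggggggggggddddddddddddlllllsssss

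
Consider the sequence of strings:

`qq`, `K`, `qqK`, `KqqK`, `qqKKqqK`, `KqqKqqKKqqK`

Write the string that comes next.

From term 3 onward, concatenate the second-to-last term with the last: qq·K = qqK, K·qqK = KqqK, …
The next term joins qqKKqqK and KqqKqqKKqqK.

qqKKqqKKqqKqqKKqqK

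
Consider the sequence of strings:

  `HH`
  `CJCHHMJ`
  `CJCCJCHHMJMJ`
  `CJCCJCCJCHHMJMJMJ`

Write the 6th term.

s(k+1) = CJC·s(k)·MJ, so each term gains CJC as a prefix and MJ as a suffix.
From CJCCJCCJCHHMJMJMJ, 2 further steps: CJCCJCCJCHHMJMJMJ → CJCCJCCJCCJCHHMJMJMJMJ → (answer).

CJCCJCCJCCJCCJCHHMJMJMJMJMJ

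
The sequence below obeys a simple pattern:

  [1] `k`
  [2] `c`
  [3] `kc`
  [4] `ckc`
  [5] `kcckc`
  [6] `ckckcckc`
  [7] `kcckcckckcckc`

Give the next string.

ckckcckckcckcckckcckc

From term 3 onward, concatenate the second-to-last term with the last: k·c = kc, c·kc = ckc, …
So term 8 is ckckcckc·kcckcckckcckc.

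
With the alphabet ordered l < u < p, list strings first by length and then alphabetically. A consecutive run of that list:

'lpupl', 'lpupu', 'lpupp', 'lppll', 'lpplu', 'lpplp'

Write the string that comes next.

lppul

The successor of lpplp increments the rightmost position that isn't already p and resets every position after it to l.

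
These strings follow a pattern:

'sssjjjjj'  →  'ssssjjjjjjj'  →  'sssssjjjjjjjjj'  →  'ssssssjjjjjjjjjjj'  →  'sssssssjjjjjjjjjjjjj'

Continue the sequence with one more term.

ssssssssjjjjjjjjjjjjjjj

Each string has the form s^{n} j^{2n-1}, where the shown terms are n = 3, 4, 5, 6, 7.
At n = 8 the blocks have lengths 8, 15.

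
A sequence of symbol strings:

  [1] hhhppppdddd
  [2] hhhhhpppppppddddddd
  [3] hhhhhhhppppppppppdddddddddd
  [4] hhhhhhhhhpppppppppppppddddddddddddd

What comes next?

Each string has the form h^{2n+1} p^{3n+1} d^{3n+1} (n = 1, 2, …).
For the next term, n = 5, so the run lengths are 11, 16, 16.

hhhhhhhhhhhppppppppppppppppdddddddddddddddd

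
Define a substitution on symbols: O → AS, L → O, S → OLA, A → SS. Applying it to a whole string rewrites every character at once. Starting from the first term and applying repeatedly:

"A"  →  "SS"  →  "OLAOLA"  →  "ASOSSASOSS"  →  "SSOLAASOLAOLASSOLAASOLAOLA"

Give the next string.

OLAOLAASOSSSSOLAASOSSASOSSOLAOLAASOSSSSOLAASOSSASOSS

φ(SSOLAASOLAOLASSOLAASOLAOLA) expands symbol-by-symbol to OLA OLA AS O SS SS OLA AS O SS AS O SS OLA OLA AS O SS SS OLA AS O SS AS O SS; joining the 26 pieces gives the next term.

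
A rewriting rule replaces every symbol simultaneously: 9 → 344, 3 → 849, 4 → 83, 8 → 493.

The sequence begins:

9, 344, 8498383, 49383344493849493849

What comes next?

83344849493849849838383344849493833448334484949383344

Replace each of the 20 characters of 49383344493849493849 in place — 83 344 849 493 849 849 83 83 83 344 849 493 83 344 83 344 849 493 83 344 — and concatenate.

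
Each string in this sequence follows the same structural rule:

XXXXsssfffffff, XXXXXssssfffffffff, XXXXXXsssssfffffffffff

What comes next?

Each string has the form X^{n+1} s^{n} f^{2n+1}, where the shown terms are n = 3, 4, 5.
For the next term, n = 6, so the run lengths are 7, 6, 13.

XXXXXXXssssssfffffffffffff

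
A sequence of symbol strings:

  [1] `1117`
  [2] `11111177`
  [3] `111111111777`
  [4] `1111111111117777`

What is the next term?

Reading off run lengths: 1 runs 3, 6, 9, 12; 7 runs 1, 2, 3, 4 — each is linear in n (n = 1, 2, …).
At n = 5 the blocks have lengths 15, 5.

11111111111111177777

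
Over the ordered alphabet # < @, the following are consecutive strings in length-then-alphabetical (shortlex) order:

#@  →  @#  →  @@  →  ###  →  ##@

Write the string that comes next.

#@#

Find the rightmost character of ##@ below @, bump it to the next letter, and reset everything to its right to #.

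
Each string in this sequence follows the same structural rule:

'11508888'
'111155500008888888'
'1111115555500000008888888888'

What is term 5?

111111111155555555500000000000008888888888888888

Each string has the form 1^{2n} 5^{2n-1} 0^{3n-2} 8^{3n+1} (n = 1, 2, …).
For term 5, n = 5, so the run lengths are 10, 9, 13, 16.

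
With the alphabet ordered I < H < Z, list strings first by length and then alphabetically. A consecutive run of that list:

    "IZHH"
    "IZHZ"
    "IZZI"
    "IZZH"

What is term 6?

HIII

Advancing 2 positions from IZZH through IZZH → IZZZ reaches term 6.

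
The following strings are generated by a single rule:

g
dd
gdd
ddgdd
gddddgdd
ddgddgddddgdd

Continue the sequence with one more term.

From term 3 onward, concatenate the second-to-last term with the last: g·dd = gdd, dd·gdd = ddgdd, …
So term 7 is gddddgdd·ddgddgddddgdd.

gddddgddddgddgddddgdd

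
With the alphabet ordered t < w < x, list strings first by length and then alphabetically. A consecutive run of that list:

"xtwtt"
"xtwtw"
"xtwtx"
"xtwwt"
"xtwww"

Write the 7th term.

xtwxt

Advancing 2 positions from xtwww through xtwww → xtwwx reaches term 7.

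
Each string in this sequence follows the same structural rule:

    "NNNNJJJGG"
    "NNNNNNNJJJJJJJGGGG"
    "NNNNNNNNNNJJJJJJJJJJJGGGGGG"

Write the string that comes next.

Each string has the form N^{3n+1} J^{4n-1} G^{2n} (n = 1, 2, …).
Setting n = 4 gives 13, 15, 8 characters in each block.

NNNNNNNNNNNNNJJJJJJJJJJJJJJJGGGGGGGG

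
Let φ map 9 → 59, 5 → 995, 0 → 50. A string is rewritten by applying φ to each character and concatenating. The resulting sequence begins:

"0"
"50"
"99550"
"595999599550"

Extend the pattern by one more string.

99559995595959995595999599550

Apply φ to 595999599550 symbol by symbol: 5→995, 9→59, 5→995, 9→59, 9→59, 9→59, 5→995, 9→59, 9→59, 5→995, 5→995, 0→50; joined: 995 59 995 59 59 59 995 59 59 995 995 50.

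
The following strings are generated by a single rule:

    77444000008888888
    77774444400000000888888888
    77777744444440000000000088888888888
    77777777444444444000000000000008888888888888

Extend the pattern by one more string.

77777777774444444444400000000000000000888888888888888

Each string has the form 7^{2n-2} 4^{2n-1} 0^{3n-1} 8^{2n+3}, where the shown terms are n = 2, 3, 4, 5.
For the next term, n = 6, so the run lengths are 10, 11, 17, 15.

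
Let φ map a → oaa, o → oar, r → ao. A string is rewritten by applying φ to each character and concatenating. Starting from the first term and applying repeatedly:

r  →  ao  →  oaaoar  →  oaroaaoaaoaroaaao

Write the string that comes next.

oaroaaaooaroaaoaaoaroaaoaaoaroaaaooaroaaoaaoaaoar

Applying the rule to each of the 17 symbols of oaroaaoaaoaroaaao gives the pieces oar oaa ao oar oaa oaa oar oaa oaa oar oaa ao oar oaa oaa oaa oar, which concatenate to the answer.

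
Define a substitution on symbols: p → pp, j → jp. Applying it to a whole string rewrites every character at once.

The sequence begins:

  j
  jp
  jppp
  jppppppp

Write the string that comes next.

jppppppppppppppp

Apply φ to jppppppp symbol by symbol: j→jp, p→pp, p→pp, p→pp, p→pp, p→pp, p→pp, p→pp; joined: jp pp pp pp pp pp pp pp.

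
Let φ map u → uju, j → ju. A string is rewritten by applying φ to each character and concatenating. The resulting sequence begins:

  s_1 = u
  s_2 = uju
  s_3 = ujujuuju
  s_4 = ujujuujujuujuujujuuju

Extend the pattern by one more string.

φ(ujujuujujuujuujujuuju) expands symbol-by-symbol to uju ju uju ju uju uju ju uju ju uju uju ju uju uju ju uju ju uju uju ju uju; joining the 21 pieces gives the next term.

ujujuujujuujuujujuujujuujuujujuujuujujuujujuujuujujuuju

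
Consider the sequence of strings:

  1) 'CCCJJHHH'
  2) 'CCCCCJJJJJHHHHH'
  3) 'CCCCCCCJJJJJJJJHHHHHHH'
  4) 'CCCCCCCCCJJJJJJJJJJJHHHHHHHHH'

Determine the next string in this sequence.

The n-th term is 2n+1 C's then 3n-1 J's then 2n+1 H's (n = 1, 2, …).
For the next term, n = 5, so the run lengths are 11, 14, 11.

CCCCCCCCCCCJJJJJJJJJJJJJJHHHHHHHHHHH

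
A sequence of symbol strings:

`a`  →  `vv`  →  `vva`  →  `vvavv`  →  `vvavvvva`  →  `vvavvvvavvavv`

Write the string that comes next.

vvavvvvavvavvvvavvvva

Each term (from the third on) is the previous term followed by the one before it: term 3 = vv·a = vva.
Continuing: vvavvvvavvavv · vvavvvva gives term 7.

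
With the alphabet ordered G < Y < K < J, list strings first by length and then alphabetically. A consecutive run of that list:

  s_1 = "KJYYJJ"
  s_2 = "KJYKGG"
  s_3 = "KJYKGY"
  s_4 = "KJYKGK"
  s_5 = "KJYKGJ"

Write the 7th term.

KJYKYY

Continuing the enumeration 2 steps past KJYKGJ: KJYKGJ → KJYKYG → (answer).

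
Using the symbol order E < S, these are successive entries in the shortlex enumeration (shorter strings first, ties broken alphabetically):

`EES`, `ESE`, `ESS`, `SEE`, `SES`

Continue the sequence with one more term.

The successor of SES increments the rightmost position that isn't already S and resets every position after it to E.

SSE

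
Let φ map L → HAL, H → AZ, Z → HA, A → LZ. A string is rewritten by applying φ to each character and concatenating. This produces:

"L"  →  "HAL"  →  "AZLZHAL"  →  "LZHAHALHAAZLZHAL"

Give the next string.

Rewriting the 16 symbols of LZHAHALHAAZLZHAL one by one yields HAL HA AZ LZ AZ LZ HAL AZ LZ LZ HA HAL HA AZ LZ HAL; concatenated:

HALHAAZLZAZLZHALAZLZLZHAHALHAAZLZHAL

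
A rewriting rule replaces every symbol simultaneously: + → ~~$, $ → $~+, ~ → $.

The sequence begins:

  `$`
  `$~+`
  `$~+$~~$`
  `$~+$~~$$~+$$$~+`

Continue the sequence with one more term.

$~+$~~$$~+$$$~+$~+$~~$$~+$~+$~+$~~$

Applying the rule to each of the 15 symbols of $~+$~~$$~+$$$~+ gives the pieces $~+ $ ~~$ $~+ $ $ $~+ $~+ $ ~~$ $~+ $~+ $~+ $ ~~$, which concatenate to the answer.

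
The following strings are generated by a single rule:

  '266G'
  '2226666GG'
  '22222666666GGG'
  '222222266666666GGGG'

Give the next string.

2222222226666666666GGGGG

Reading off run lengths: 2 runs 1, 3, 5, 7; 6 runs 2, 4, 6, 8; G runs 1, 2, 3, 4 — each is linear in n (n = 1, 2, …).
At n = 5 the blocks have lengths 9, 10, 5.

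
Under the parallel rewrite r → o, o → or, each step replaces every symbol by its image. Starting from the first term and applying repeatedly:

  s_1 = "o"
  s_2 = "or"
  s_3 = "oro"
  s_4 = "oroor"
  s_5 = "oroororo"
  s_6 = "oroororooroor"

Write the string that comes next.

Replace each of the 13 characters of oroororooroor in place — or o or or o or o or or o or or o — and concatenate.

oroororooroororoororo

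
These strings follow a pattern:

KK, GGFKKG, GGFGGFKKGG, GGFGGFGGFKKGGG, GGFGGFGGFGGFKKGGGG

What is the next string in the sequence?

s(k+1) = GGF·s(k)·G, so each term gains GGF as a prefix and G as a suffix.
One more step from GGFGGFGGFGGFKKGGGG gives the answer.

GGFGGFGGFGGFGGFKKGGGGG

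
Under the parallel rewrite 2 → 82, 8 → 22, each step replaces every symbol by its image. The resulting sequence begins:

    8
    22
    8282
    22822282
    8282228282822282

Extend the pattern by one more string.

22822282828222822282228282822282

Replace each of the 16 characters of 8282228282822282 in place — 22 82 22 82 82 82 22 82 22 82 22 82 82 82 22 82 — and concatenate.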